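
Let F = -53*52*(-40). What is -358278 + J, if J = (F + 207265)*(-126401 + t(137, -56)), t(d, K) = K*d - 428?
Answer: -42705098283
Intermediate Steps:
F = 110240 (F = -2756*(-40) = 110240)
t(d, K) = -428 + K*d
J = -42704740005 (J = (110240 + 207265)*(-126401 + (-428 - 56*137)) = 317505*(-126401 + (-428 - 7672)) = 317505*(-126401 - 8100) = 317505*(-134501) = -42704740005)
-358278 + J = -358278 - 42704740005 = -42705098283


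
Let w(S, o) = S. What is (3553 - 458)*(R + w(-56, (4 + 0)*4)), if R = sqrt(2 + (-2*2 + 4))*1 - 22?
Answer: -241410 + 3095*sqrt(2) ≈ -2.3703e+5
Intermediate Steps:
R = -22 + sqrt(2) (R = sqrt(2 + (-4 + 4))*1 - 22 = sqrt(2 + 0)*1 - 22 = sqrt(2)*1 - 22 = sqrt(2) - 22 = -22 + sqrt(2) ≈ -20.586)
(3553 - 458)*(R + w(-56, (4 + 0)*4)) = (3553 - 458)*((-22 + sqrt(2)) - 56) = 3095*(-78 + sqrt(2)) = -241410 + 3095*sqrt(2)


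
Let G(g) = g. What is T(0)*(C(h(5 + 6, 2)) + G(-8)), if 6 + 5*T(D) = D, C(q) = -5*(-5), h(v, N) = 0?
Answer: -102/5 ≈ -20.400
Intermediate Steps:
C(q) = 25
T(D) = -6/5 + D/5
T(0)*(C(h(5 + 6, 2)) + G(-8)) = (-6/5 + (⅕)*0)*(25 - 8) = (-6/5 + 0)*17 = -6/5*17 = -102/5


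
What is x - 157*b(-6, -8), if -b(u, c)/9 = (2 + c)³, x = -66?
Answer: -305274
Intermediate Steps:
b(u, c) = -9*(2 + c)³
x - 157*b(-6, -8) = -66 - (-1413)*(2 - 8)³ = -66 - (-1413)*(-6)³ = -66 - (-1413)*(-216) = -66 - 157*1944 = -66 - 305208 = -305274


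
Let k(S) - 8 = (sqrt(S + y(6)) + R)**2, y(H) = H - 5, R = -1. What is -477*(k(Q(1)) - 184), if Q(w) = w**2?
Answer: 82521 + 954*sqrt(2) ≈ 83870.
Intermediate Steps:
y(H) = -5 + H
k(S) = 8 + (-1 + sqrt(1 + S))**2 (k(S) = 8 + (sqrt(S + (-5 + 6)) - 1)**2 = 8 + (sqrt(S + 1) - 1)**2 = 8 + (sqrt(1 + S) - 1)**2 = 8 + (-1 + sqrt(1 + S))**2)
-477*(k(Q(1)) - 184) = -477*((8 + (-1 + sqrt(1 + 1**2))**2) - 184) = -477*((8 + (-1 + sqrt(1 + 1))**2) - 184) = -477*((8 + (-1 + sqrt(2))**2) - 184) = -477*(-176 + (-1 + sqrt(2))**2) = 83952 - 477*(-1 + sqrt(2))**2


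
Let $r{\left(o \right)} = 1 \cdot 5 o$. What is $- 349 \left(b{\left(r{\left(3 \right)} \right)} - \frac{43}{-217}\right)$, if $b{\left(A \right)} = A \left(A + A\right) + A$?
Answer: $- \frac{35230852}{217} \approx -1.6235 \cdot 10^{5}$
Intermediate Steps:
$r{\left(o \right)} = 5 o$
$b{\left(A \right)} = A + 2 A^{2}$ ($b{\left(A \right)} = A 2 A + A = 2 A^{2} + A = A + 2 A^{2}$)
$- 349 \left(b{\left(r{\left(3 \right)} \right)} - \frac{43}{-217}\right) = - 349 \left(5 \cdot 3 \left(1 + 2 \cdot 5 \cdot 3\right) - \frac{43}{-217}\right) = - 349 \left(15 \left(1 + 2 \cdot 15\right) - - \frac{43}{217}\right) = - 349 \left(15 \left(1 + 30\right) + \frac{43}{217}\right) = - 349 \left(15 \cdot 31 + \frac{43}{217}\right) = - 349 \left(465 + \frac{43}{217}\right) = \left(-349\right) \frac{100948}{217} = - \frac{35230852}{217}$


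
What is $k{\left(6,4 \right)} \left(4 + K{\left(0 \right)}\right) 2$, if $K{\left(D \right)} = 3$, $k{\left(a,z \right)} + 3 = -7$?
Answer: $-140$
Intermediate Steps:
$k{\left(a,z \right)} = -10$ ($k{\left(a,z \right)} = -3 - 7 = -10$)
$k{\left(6,4 \right)} \left(4 + K{\left(0 \right)}\right) 2 = - 10 \left(4 + 3\right) 2 = - 10 \cdot 7 \cdot 2 = \left(-10\right) 14 = -140$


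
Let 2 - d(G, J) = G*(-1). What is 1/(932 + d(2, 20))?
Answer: 1/936 ≈ 0.0010684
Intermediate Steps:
d(G, J) = 2 + G (d(G, J) = 2 - G*(-1) = 2 - (-1)*G = 2 + G)
1/(932 + d(2, 20)) = 1/(932 + (2 + 2)) = 1/(932 + 4) = 1/936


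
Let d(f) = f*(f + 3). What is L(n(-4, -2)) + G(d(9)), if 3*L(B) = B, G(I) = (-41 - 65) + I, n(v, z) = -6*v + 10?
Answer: 40/3 ≈ 13.333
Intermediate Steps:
n(v, z) = 10 - 6*v
d(f) = f*(3 + f)
G(I) = -106 + I
L(B) = B/3
L(n(-4, -2)) + G(d(9)) = (10 - 6*(-4))/3 + (-106 + 9*(3 + 9)) = (10 + 24)/3 + (-106 + 9*12) = (1/3)*34 + (-106 + 108) = 34/3 + 2 = 40/3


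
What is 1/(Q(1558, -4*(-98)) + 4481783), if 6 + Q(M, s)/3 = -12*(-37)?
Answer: 1/4483097 ≈ 2.2306e-7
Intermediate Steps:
Q(M, s) = 1314 (Q(M, s) = -18 + 3*(-12*(-37)) = -18 + 3*444 = -18 + 1332 = 1314)
1/(Q(1558, -4*(-98)) + 4481783) = 1/(1314 + 4481783) = 1/4483097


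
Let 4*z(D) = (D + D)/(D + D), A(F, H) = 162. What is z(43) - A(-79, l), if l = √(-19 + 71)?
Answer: -647/4 ≈ -161.75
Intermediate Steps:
l = 2*√13 (l = √52 = 2*√13 ≈ 7.2111)
z(D) = ¼ (z(D) = ((D + D)/(D + D))/4 = ((2*D)/((2*D)))/4 = ((2*D)*(1/(2*D)))/4 = (¼)*1 = ¼)
z(43) - A(-79, l) = ¼ - 1*162 = ¼ - 162 = -647/4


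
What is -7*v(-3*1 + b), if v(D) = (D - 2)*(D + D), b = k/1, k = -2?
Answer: -490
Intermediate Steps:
b = -2 (b = -2/1 = -2*1 = -2)
v(D) = 2*D*(-2 + D) (v(D) = (-2 + D)*(2*D) = 2*D*(-2 + D))
-7*v(-3*1 + b) = -14*(-3*1 - 2)*(-2 + (-3*1 - 2)) = -14*(-3 - 2)*(-2 + (-3 - 2)) = -14*(-5)*(-2 - 5) = -14*(-5)*(-7) = -7*70 = -490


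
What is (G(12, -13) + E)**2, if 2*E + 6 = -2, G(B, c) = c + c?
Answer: 900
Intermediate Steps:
G(B, c) = 2*c
E = -4 (E = -3 + (1/2)*(-2) = -3 - 1 = -4)
(G(12, -13) + E)**2 = (2*(-13) - 4)**2 = (-26 - 4)**2 = (-30)**2 = 900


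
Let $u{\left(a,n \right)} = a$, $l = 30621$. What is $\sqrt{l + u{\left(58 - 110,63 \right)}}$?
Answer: $\sqrt{30569} \approx 174.84$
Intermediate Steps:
$\sqrt{l + u{\left(58 - 110,63 \right)}} = \sqrt{30621 + \left(58 - 110\right)} = \sqrt{30621 - 52} = \sqrt{30569}$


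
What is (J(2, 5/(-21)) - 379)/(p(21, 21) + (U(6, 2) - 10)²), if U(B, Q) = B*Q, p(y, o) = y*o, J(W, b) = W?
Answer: -377/445 ≈ -0.84719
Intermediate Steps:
p(y, o) = o*y
(J(2, 5/(-21)) - 379)/(p(21, 21) + (U(6, 2) - 10)²) = (2 - 379)/(21*21 + (6*2 - 10)²) = -377/(441 + (12 - 10)²) = -377/(441 + 2²) = -377/(441 + 4) = -377/445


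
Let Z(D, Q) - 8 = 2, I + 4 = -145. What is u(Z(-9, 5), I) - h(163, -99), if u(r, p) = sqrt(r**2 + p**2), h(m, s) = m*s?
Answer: 16137 + sqrt(22301) ≈ 16286.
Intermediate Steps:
I = -149 (I = -4 - 145 = -149)
Z(D, Q) = 10 (Z(D, Q) = 8 + 2 = 10)
u(r, p) = sqrt(p**2 + r**2)
u(Z(-9, 5), I) - h(163, -99) = sqrt((-149)**2 + 10**2) - 163*(-99) = sqrt(22201 + 100) - 1*(-16137) = sqrt(22301) + 16137 = 16137 + sqrt(22301)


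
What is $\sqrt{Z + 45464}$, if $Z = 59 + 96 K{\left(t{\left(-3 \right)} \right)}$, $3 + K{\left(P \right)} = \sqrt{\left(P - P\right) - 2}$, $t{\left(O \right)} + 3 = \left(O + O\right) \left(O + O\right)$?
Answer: $\sqrt{45235 + 96 i \sqrt{2}} \approx 212.69 + 0.3192 i$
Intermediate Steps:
$t{\left(O \right)} = -3 + 4 O^{2}$ ($t{\left(O \right)} = -3 + \left(O + O\right) \left(O + O\right) = -3 + 2 O 2 O = -3 + 4 O^{2}$)
$K{\left(P \right)} = -3 + i \sqrt{2}$ ($K{\left(P \right)} = -3 + \sqrt{\left(P - P\right) - 2} = -3 + \sqrt{0 - 2} = -3 + \sqrt{-2} = -3 + i \sqrt{2}$)
$Z = -229 + 96 i \sqrt{2}$ ($Z = 59 + 96 \left(-3 + i \sqrt{2}\right) = 59 - \left(288 - 96 i \sqrt{2}\right) = -229 + 96 i \sqrt{2} \approx -229.0 + 135.76 i$)
$\sqrt{Z + 45464} = \sqrt{\left(-229 + 96 i \sqrt{2}\right) + 45464} = \sqrt{45235 + 96 i \sqrt{2}}$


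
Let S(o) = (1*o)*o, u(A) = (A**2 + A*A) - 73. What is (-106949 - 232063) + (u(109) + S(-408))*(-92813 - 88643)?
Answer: -34504741780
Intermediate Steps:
u(A) = -73 + 2*A**2 (u(A) = (A**2 + A**2) - 73 = 2*A**2 - 73 = -73 + 2*A**2)
S(o) = o**2 (S(o) = o*o = o**2)
(-106949 - 232063) + (u(109) + S(-408))*(-92813 - 88643) = (-106949 - 232063) + ((-73 + 2*109**2) + (-408)**2)*(-92813 - 88643) = -339012 + ((-73 + 2*11881) + 166464)*(-181456) = -339012 + ((-73 + 23762) + 166464)*(-181456) = -339012 + (23689 + 166464)*(-181456) = -339012 + 190153*(-181456) = -339012 - 34504402768 = -34504741780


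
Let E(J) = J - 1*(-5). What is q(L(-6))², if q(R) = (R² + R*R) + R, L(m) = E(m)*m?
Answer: 6084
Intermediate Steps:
E(J) = 5 + J (E(J) = J + 5 = 5 + J)
L(m) = m*(5 + m) (L(m) = (5 + m)*m = m*(5 + m))
q(R) = R + 2*R² (q(R) = (R² + R²) + R = 2*R² + R = R + 2*R²)
q(L(-6))² = ((-6*(5 - 6))*(1 + 2*(-6*(5 - 6))))² = ((-6*(-1))*(1 + 2*(-6*(-1))))² = (6*(1 + 2*6))² = (6*(1 + 12))² = (6*13)² = 78² = 6084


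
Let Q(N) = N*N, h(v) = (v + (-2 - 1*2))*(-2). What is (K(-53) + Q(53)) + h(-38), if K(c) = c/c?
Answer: 2894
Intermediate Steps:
h(v) = 8 - 2*v (h(v) = (v + (-2 - 2))*(-2) = (v - 4)*(-2) = (-4 + v)*(-2) = 8 - 2*v)
Q(N) = N²
K(c) = 1
(K(-53) + Q(53)) + h(-38) = (1 + 53²) + (8 - 2*(-38)) = (1 + 2809) + (8 + 76) = 2810 + 84 = 2894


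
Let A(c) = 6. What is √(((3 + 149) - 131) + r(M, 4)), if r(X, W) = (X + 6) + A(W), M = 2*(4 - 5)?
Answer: √31 ≈ 5.5678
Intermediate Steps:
M = -2 (M = 2*(-1) = -2)
r(X, W) = 12 + X (r(X, W) = (X + 6) + 6 = (6 + X) + 6 = 12 + X)
√(((3 + 149) - 131) + r(M, 4)) = √(((3 + 149) - 131) + (12 - 2)) = √((152 - 131) + 10) = √(21 + 10) = √31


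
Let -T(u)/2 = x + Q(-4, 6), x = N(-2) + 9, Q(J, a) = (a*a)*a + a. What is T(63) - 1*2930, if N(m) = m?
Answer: -3388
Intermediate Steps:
Q(J, a) = a + a³ (Q(J, a) = a²*a + a = a³ + a = a + a³)
x = 7 (x = -2 + 9 = 7)
T(u) = -458 (T(u) = -2*(7 + (6 + 6³)) = -2*(7 + (6 + 216)) = -2*(7 + 222) = -2*229 = -458)
T(63) - 1*2930 = -458 - 1*2930 = -458 - 2930 = -3388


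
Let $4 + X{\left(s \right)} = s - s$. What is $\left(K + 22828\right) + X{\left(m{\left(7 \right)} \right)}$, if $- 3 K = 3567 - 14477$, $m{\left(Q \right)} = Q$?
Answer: $\frac{79382}{3} \approx 26461.0$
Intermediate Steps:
$K = \frac{10910}{3}$ ($K = - \frac{3567 - 14477}{3} = \left(- \frac{1}{3}\right) \left(-10910\right) = \frac{10910}{3} \approx 3636.7$)
$X{\left(s \right)} = -4$ ($X{\left(s \right)} = -4 + \left(s - s\right) = -4 + 0 = -4$)
$\left(K + 22828\right) + X{\left(m{\left(7 \right)} \right)} = \left(\frac{10910}{3} + 22828\right) - 4 = \frac{79394}{3} - 4 = \frac{79382}{3}$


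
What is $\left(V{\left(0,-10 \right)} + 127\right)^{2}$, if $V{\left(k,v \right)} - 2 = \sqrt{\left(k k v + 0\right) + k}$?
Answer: $16641$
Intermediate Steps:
$V{\left(k,v \right)} = 2 + \sqrt{k + v k^{2}}$ ($V{\left(k,v \right)} = 2 + \sqrt{\left(k k v + 0\right) + k} = 2 + \sqrt{\left(k^{2} v + 0\right) + k} = 2 + \sqrt{\left(v k^{2} + 0\right) + k} = 2 + \sqrt{v k^{2} + k} = 2 + \sqrt{k + v k^{2}}$)
$\left(V{\left(0,-10 \right)} + 127\right)^{2} = \left(\left(2 + \sqrt{0 \left(1 + 0 \left(-10\right)\right)}\right) + 127\right)^{2} = \left(\left(2 + \sqrt{0 \left(1 + 0\right)}\right) + 127\right)^{2} = \left(\left(2 + \sqrt{0 \cdot 1}\right) + 127\right)^{2} = \left(\left(2 + \sqrt{0}\right) + 127\right)^{2} = \left(\left(2 + 0\right) + 127\right)^{2} = \left(2 + 127\right)^{2} = 129^{2} = 16641$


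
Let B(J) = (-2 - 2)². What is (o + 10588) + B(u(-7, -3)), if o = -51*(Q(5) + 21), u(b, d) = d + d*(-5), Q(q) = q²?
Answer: 8258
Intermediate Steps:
u(b, d) = -4*d (u(b, d) = d - 5*d = -4*d)
B(J) = 16 (B(J) = (-4)² = 16)
o = -2346 (o = -51*(5² + 21) = -51*(25 + 21) = -51*46 = -2346)
(o + 10588) + B(u(-7, -3)) = (-2346 + 10588) + 16 = 8242 + 16 = 8258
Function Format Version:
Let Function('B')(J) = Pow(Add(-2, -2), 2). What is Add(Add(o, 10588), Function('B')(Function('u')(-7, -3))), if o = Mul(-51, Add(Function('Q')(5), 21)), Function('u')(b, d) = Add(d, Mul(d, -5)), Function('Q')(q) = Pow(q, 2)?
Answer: 8258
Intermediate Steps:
Function('u')(b, d) = Mul(-4, d) (Function('u')(b, d) = Add(d, Mul(-5, d)) = Mul(-4, d))
Function('B')(J) = 16 (Function('B')(J) = Pow(-4, 2) = 16)
o = -2346 (o = Mul(-51, Add(Pow(5, 2), 21)) = Mul(-51, Add(25, 21)) = Mul(-51, 46) = -2346)
Add(Add(o, 10588), Function('B')(Function('u')(-7, -3))) = Add(Add(-2346, 10588), 16) = Add(8242, 16) = 8258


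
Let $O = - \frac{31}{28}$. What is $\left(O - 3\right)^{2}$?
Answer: $\frac{13225}{784} \approx 16.869$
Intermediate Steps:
$O = - \frac{31}{28}$ ($O = \left(-31\right) \frac{1}{28} = - \frac{31}{28} \approx -1.1071$)
$\left(O - 3\right)^{2} = \left(- \frac{31}{28} - 3\right)^{2} = \left(- \frac{115}{28}\right)^{2} = \frac{13225}{784}$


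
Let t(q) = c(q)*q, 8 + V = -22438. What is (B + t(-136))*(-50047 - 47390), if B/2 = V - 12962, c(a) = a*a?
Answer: 251998584864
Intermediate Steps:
c(a) = a²
V = -22446 (V = -8 - 22438 = -22446)
B = -70816 (B = 2*(-22446 - 12962) = 2*(-35408) = -70816)
t(q) = q³ (t(q) = q²*q = q³)
(B + t(-136))*(-50047 - 47390) = (-70816 + (-136)³)*(-50047 - 47390) = (-70816 - 2515456)*(-97437) = -2586272*(-97437) = 251998584864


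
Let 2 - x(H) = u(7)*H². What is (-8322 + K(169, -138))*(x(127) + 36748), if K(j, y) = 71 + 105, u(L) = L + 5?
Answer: 1277276508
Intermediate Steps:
u(L) = 5 + L
K(j, y) = 176
x(H) = 2 - 12*H² (x(H) = 2 - (5 + 7)*H² = 2 - 12*H²)
(-8322 + K(169, -138))*(x(127) + 36748) = (-8322 + 176)*((2 - 12*127²) + 36748) = -8146*((2 - 12*16129) + 36748) = -8146*((2 - 193548) + 36748) = -8146*(-193546 + 36748) = -8146*(-156798) = 1277276508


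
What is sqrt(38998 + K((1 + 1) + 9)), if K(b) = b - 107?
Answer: sqrt(38902) ≈ 197.24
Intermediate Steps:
K(b) = -107 + b
sqrt(38998 + K((1 + 1) + 9)) = sqrt(38998 + (-107 + ((1 + 1) + 9))) = sqrt(38998 + (-107 + (2 + 9))) = sqrt(38998 + (-107 + 11)) = sqrt(38998 - 96) = sqrt(38902)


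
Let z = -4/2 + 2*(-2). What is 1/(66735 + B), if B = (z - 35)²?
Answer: 1/68416 ≈ 1.4616e-5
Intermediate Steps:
z = -6 (z = -4*½ - 4 = -2 - 4 = -6)
B = 1681 (B = (-6 - 35)² = (-41)² = 1681)
1/(66735 + B) = 1/(66735 + 1681) = 1/68416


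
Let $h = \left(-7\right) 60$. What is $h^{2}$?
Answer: $176400$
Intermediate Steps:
$h = -420$
$h^{2} = \left(-420\right)^{2} = 176400$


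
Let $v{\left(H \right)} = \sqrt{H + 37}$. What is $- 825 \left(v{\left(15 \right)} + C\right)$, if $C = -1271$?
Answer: $1048575 - 1650 \sqrt{13} \approx 1.0426 \cdot 10^{6}$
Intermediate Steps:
$v{\left(H \right)} = \sqrt{37 + H}$
$- 825 \left(v{\left(15 \right)} + C\right) = - 825 \left(\sqrt{37 + 15} - 1271\right) = - 825 \left(\sqrt{52} - 1271\right) = - 825 \left(2 \sqrt{13} - 1271\right) = - 825 \left(-1271 + 2 \sqrt{13}\right) = 1048575 - 1650 \sqrt{13}$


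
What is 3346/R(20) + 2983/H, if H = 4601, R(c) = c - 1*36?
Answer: -7673609/36808 ≈ -208.48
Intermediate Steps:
R(c) = -36 + c (R(c) = c - 36 = -36 + c)
3346/R(20) + 2983/H = 3346/(-36 + 20) + 2983/4601 = 3346/(-16) + 2983*(1/4601) = 3346*(-1/16) + 2983/4601 = -1673/8 + 2983/4601 = -7673609/36808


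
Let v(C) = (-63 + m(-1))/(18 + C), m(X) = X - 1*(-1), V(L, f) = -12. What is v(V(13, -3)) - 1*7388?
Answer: -14797/2 ≈ -7398.5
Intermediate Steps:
m(X) = 1 + X (m(X) = X + 1 = 1 + X)
v(C) = -63/(18 + C) (v(C) = (-63 + (1 - 1))/(18 + C) = (-63 + 0)/(18 + C) = -63/(18 + C))
v(V(13, -3)) - 1*7388 = -63/(18 - 12) - 1*7388 = -63/6 - 7388 = -63*⅙ - 7388 = -21/2 - 7388 = -14797/2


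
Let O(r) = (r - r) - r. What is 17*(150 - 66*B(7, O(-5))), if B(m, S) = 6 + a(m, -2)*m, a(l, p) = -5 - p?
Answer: 19380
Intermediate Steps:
O(r) = -r (O(r) = 0 - r = -r)
B(m, S) = 6 - 3*m (B(m, S) = 6 + (-5 - 1*(-2))*m = 6 + (-5 + 2)*m = 6 - 3*m)
17*(150 - 66*B(7, O(-5))) = 17*(150 - 66*(6 - 3*7)) = 17*(150 - 66*(6 - 21)) = 17*(150 - 66*(-15)) = 17*(150 + 990) = 17*1140 = 19380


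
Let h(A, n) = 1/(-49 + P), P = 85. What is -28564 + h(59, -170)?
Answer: -1028303/36 ≈ -28564.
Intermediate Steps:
h(A, n) = 1/36 (h(A, n) = 1/(-49 + 85) = 1/36)
-28564 + h(59, -170) = -28564 + 1/36 = -1028303/36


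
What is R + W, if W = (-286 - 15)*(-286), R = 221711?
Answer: 307797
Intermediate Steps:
W = 86086 (W = -301*(-286) = 86086)
R + W = 221711 + 86086 = 307797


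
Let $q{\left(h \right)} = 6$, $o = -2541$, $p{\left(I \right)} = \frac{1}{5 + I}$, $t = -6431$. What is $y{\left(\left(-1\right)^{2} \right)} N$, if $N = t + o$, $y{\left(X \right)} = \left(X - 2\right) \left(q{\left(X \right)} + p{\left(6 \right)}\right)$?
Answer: $\frac{601124}{11} \approx 54648.0$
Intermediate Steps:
$y{\left(X \right)} = - \frac{134}{11} + \frac{67 X}{11}$ ($y{\left(X \right)} = \left(X - 2\right) \left(6 + \frac{1}{5 + 6}\right) = \left(-2 + X\right) \left(6 + \frac{1}{11}\right) = \left(-2 + X\right) \frac{67}{11} = - \frac{134}{11} + \frac{67 X}{11}$)
$N = -8972$ ($N = -6431 - 2541 = -8972$)
$y{\left(\left(-1\right)^{2} \right)} N = \left(- \frac{134}{11} + \frac{67 \left(-1\right)^{2}}{11}\right) \left(-8972\right) = \left(- \frac{134}{11} + \frac{67}{11} \cdot 1\right) \left(-8972\right) = \left(- \frac{134}{11} + \frac{67}{11}\right) \left(-8972\right) = \left(- \frac{67}{11}\right) \left(-8972\right) = \frac{601124}{11}$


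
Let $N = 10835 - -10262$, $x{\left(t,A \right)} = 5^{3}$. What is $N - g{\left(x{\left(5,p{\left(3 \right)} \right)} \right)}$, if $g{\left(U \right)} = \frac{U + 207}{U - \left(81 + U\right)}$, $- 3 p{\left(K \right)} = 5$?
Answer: $\frac{1709189}{81} \approx 21101.0$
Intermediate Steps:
$p{\left(K \right)} = - \frac{5}{3}$ ($p{\left(K \right)} = \left(- \frac{1}{3}\right) 5 = - \frac{5}{3}$)
$x{\left(t,A \right)} = 125$
$N = 21097$ ($N = 10835 + 10262 = 21097$)
$g{\left(U \right)} = - \frac{23}{9} - \frac{U}{81}$ ($g{\left(U \right)} = \frac{207 + U}{-81} = \left(207 + U\right) \left(- \frac{1}{81}\right) = - \frac{23}{9} - \frac{U}{81}$)
$N - g{\left(x{\left(5,p{\left(3 \right)} \right)} \right)} = 21097 - \left(- \frac{23}{9} - \frac{125}{81}\right) = 21097 - - \frac{332}{81} = 21097 + \frac{332}{81} = \frac{1709189}{81}$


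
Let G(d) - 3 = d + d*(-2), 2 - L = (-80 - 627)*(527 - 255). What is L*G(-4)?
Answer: 1346142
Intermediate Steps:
L = 192306 (L = 2 - (-80 - 627)*(527 - 255) = 2 - (-707)*272 = 2 - 1*(-192304) = 2 + 192304 = 192306)
G(d) = 3 - d (G(d) = 3 + (d + d*(-2)) = 3 + (d - 2*d) = 3 - d)
L*G(-4) = 192306*(3 - 1*(-4)) = 192306*(3 + 4) = 192306*7 = 1346142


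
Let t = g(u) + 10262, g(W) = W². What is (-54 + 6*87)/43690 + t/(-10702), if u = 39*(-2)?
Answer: -177287051/116892595 ≈ -1.5167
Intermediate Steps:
u = -78
t = 16346 (t = (-78)² + 10262 = 6084 + 10262 = 16346)
(-54 + 6*87)/43690 + t/(-10702) = (-54 + 6*87)/43690 + 16346/(-10702) = (-54 + 522)*(1/43690) + 16346*(-1/10702) = 468*(1/43690) - 8173/5351 = 234/21845 - 8173/5351 = -177287051/116892595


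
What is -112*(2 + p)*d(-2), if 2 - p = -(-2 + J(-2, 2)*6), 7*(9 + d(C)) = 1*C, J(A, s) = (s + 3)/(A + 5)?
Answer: 12480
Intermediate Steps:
J(A, s) = (3 + s)/(5 + A)
d(C) = -9 + C/7 (d(C) = -9 + (1*C)/7 = -9 + C/7)
p = 10 (p = 2 - (-1)*(-2 + ((3 + 2)/(5 - 2))*6) = 2 - (-1)*(-2 + (5/3)*6) = 2 - (-1)*(-2 + 10) = 2 - (-1)*8 = 2 - 1*(-8) = 2 + 8 = 10)
-112*(2 + p)*d(-2) = -112*(2 + 10)*(-9 + (⅐)*(-2)) = -1344*(-9 - 2/7) = -1344*(-65)/7 = -112*(-780/7) = 12480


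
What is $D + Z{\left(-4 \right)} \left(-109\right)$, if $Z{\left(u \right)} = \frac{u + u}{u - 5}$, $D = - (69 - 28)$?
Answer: $- \frac{1241}{9} \approx -137.89$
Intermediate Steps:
$D = -41$ ($D = \left(-1\right) 41 = -41$)
$Z{\left(u \right)} = \frac{2 u}{-5 + u}$
$D + Z{\left(-4 \right)} \left(-109\right) = -41 + 2 \left(-4\right) \frac{1}{-5 - 4} \left(-109\right) = -41 + 2 \left(-4\right) \frac{1}{-9} \left(-109\right) = -41 + 2 \left(-4\right) \left(- \frac{1}{9}\right) \left(-109\right) = -41 + \frac{8}{9} \left(-109\right) = -41 - \frac{872}{9} = - \frac{1241}{9}$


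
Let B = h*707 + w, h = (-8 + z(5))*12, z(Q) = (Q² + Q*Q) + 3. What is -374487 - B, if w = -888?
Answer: -755379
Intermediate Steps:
z(Q) = 3 + 2*Q² (z(Q) = (Q² + Q²) + 3 = 2*Q² + 3 = 3 + 2*Q²)
h = 540 (h = (-8 + (3 + 2*5²))*12 = (-8 + (3 + 2*25))*12 = (-8 + (3 + 50))*12 = (-8 + 53)*12 = 45*12 = 540)
B = 380892 (B = 540*707 - 888 = 381780 - 888 = 380892)
-374487 - B = -374487 - 1*380892 = -374487 - 380892 = -755379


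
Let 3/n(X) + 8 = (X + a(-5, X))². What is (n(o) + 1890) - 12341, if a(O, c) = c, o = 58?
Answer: -140545045/13448 ≈ -10451.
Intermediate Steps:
n(X) = 3/(-8 + 4*X²) (n(X) = 3/(-8 + (X + X)²) = 3/(-8 + (2*X)²) = 3/(-8 + 4*X²))
(n(o) + 1890) - 12341 = (3/(4*(-2 + 58²)) + 1890) - 12341 = (3/(4*(-2 + 3364)) + 1890) - 12341 = ((¾)/3362 + 1890) - 12341 = ((¾)*(1/3362) + 1890) - 12341 = (3/13448 + 1890) - 12341 = 25416723/13448 - 12341 = -140545045/13448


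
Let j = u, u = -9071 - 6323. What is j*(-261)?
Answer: 4017834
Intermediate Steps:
u = -15394
j = -15394
j*(-261) = -15394*(-261) = 4017834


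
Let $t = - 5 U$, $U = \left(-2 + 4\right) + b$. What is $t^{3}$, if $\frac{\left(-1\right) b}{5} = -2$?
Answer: $-216000$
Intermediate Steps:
$b = 10$ ($b = \left(-5\right) \left(-2\right) = 10$)
$U = 12$ ($U = \left(-2 + 4\right) + 10 = 2 + 10 = 12$)
$t = -60$ ($t = \left(-5\right) 12 = -60$)
$t^{3} = \left(-60\right)^{3} = -216000$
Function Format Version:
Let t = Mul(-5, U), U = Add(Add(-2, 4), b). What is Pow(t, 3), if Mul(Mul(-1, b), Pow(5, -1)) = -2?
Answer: -216000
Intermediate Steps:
b = 10 (b = Mul(-5, -2) = 10)
U = 12 (U = Add(Add(-2, 4), 10) = Add(2, 10) = 12)
t = -60 (t = Mul(-5, 12) = -60)
Pow(t, 3) = Pow(-60, 3) = -216000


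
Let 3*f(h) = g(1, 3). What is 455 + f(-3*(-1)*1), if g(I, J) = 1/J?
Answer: 4096/9 ≈ 455.11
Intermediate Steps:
f(h) = ⅑ (f(h) = (⅓)/3 = (⅓)*(⅓) = ⅑)
455 + f(-3*(-1)*1) = 455 + ⅑ = 4096/9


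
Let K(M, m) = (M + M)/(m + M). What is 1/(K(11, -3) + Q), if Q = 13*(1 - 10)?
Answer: -4/457 ≈ -0.0087527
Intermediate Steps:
K(M, m) = 2*M/(M + m) (K(M, m) = (2*M)/(M + m) = 2*M/(M + m))
Q = -117 (Q = 13*(-9) = -117)
1/(K(11, -3) + Q) = 1/(2*11/(11 - 3) - 117) = 1/(2*11/8 - 117) = 1/(2*11*(1/8) - 117) = 1/(11/4 - 117) = 1/(-457/4) = -4/457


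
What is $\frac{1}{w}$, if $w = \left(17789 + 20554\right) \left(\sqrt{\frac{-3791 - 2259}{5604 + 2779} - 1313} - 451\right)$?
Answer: $- \frac{3780733}{65801323820616} - \frac{i \sqrt{92321383807}}{65801323820616} \approx -5.7457 \cdot 10^{-8} - 4.6176 \cdot 10^{-9} i$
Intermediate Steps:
$w = -17292693 + \frac{38343 i \sqrt{92321383807}}{8383}$ ($w = 38343 \left(\sqrt{- \frac{6050}{8383} - 1313} - 451\right) = 38343 \left(\sqrt{- \frac{11012929}{8383}} - 451\right) = 38343 \left(\frac{i \sqrt{92321383807}}{8383} - 451\right) = 38343 \left(-451 + \frac{i \sqrt{92321383807}}{8383}\right) = -17292693 + \frac{38343 i \sqrt{92321383807}}{8383} \approx -1.7293 \cdot 10^{7} + 1.3898 \cdot 10^{6} i$)
$\frac{1}{w} = \frac{1}{-17292693 + \frac{38343 i \sqrt{92321383807}}{8383}}$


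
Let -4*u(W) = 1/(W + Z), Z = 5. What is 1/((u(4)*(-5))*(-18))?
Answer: -2/5 ≈ -0.40000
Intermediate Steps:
u(W) = -1/(4*(5 + W)) (u(W) = -1/(4*(W + 5)) = -1/(4*(5 + W)))
1/((u(4)*(-5))*(-18)) = 1/((-1/(20 + 4*4)*(-5))*(-18)) = 1/((-1/(20 + 16)*(-5))*(-18)) = 1/((-1/36*(-5))*(-18)) = 1/((-1*1/36*(-5))*(-18)) = 1/(-1/36*(-5)*(-18)) = 1/((5/36)*(-18)) = 1/(-5/2) = -2/5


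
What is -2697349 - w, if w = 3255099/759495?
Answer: -682875444618/253165 ≈ -2.6974e+6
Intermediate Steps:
w = 1085033/253165 (w = 3255099*(1/759495) = 1085033/253165 ≈ 4.2859)
-2697349 - w = -2697349 - 1*1085033/253165 = -2697349 - 1085033/253165 = -682875444618/253165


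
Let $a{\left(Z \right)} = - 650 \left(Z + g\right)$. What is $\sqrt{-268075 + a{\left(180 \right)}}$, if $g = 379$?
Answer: $5 i \sqrt{25257} \approx 794.62 i$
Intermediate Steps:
$a{\left(Z \right)} = -246350 - 650 Z$ ($a{\left(Z \right)} = - 650 \left(Z + 379\right) = - 650 \left(379 + Z\right) = -246350 - 650 Z$)
$\sqrt{-268075 + a{\left(180 \right)}} = \sqrt{-268075 - 363350} = \sqrt{-631425} = 5 i \sqrt{25257}$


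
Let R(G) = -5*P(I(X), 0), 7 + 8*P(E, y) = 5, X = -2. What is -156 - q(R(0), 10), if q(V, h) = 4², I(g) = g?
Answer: -172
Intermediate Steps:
P(E, y) = -¼ (P(E, y) = -7/8 + (⅛)*5 = -7/8 + 5/8 = -¼)
R(G) = 5/4 (R(G) = -5*(-¼) = 5/4)
q(V, h) = 16
-156 - q(R(0), 10) = -156 - 1*16 = -156 - 16 = -172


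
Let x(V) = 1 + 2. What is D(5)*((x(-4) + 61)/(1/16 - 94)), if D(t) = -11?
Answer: 11264/1503 ≈ 7.4943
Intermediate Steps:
x(V) = 3
D(5)*((x(-4) + 61)/(1/16 - 94)) = -11*(3 + 61)/(1/16 - 94) = -704/(1/16 - 94) = -704/(-1503/16) = -704*(-16)/1503 = -11*(-1024/1503) = 11264/1503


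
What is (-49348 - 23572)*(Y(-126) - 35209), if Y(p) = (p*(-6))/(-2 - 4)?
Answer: 2576628200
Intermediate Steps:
Y(p) = p (Y(p) = -6*p/(-6) = -6*p*(-1/6) = p)
(-49348 - 23572)*(Y(-126) - 35209) = (-49348 - 23572)*(-126 - 35209) = -72920*(-35335) = 2576628200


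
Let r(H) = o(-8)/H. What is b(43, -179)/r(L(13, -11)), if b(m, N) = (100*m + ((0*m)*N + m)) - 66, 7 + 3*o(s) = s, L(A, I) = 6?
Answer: -25662/5 ≈ -5132.4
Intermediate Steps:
o(s) = -7/3 + s/3
b(m, N) = -66 + 101*m (b(m, N) = (100*m + (0*N + m)) - 66 = (100*m + (0 + m)) - 66 = (100*m + m) - 66 = 101*m - 66 = -66 + 101*m)
r(H) = -5/H (r(H) = (-7/3 + (1/3)*(-8))/H = (-7/3 - 8/3)/H = -5/H)
b(43, -179)/r(L(13, -11)) = (-66 + 101*43)/((-5/6)) = (-66 + 4343)/((-5*1/6)) = 4277/(-5/6) = 4277*(-6/5) = -25662/5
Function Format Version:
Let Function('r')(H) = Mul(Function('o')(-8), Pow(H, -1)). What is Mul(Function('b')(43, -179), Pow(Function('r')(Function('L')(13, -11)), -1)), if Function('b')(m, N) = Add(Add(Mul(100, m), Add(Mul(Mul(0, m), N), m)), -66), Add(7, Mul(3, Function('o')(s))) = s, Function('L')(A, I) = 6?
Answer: Rational(-25662, 5) ≈ -5132.4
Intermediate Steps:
Function('o')(s) = Add(Rational(-7, 3), Mul(Rational(1, 3), s))
Function('b')(m, N) = Add(-66, Mul(101, m)) (Function('b')(m, N) = Add(Add(Mul(100, m), Add(Mul(0, N), m)), -66) = Add(Add(Mul(100, m), Add(0, m)), -66) = Add(Add(Mul(100, m), m), -66) = Add(Mul(101, m), -66) = Add(-66, Mul(101, m)))
Function('r')(H) = Mul(-5, Pow(H, -1)) (Function('r')(H) = Mul(Add(Rational(-7, 3), Mul(Rational(1, 3), -8)), Pow(H, -1)) = Mul(Add(Rational(-7, 3), Rational(-8, 3)), Pow(H, -1)) = Mul(-5, Pow(H, -1)))
Mul(Function('b')(43, -179), Pow(Function('r')(Function('L')(13, -11)), -1)) = Mul(Add(-66, Mul(101, 43)), Pow(Mul(-5, Pow(6, -1)), -1)) = Mul(Add(-66, 4343), Pow(Mul(-5, Rational(1, 6)), -1)) = Mul(4277, Pow(Rational(-5, 6), -1)) = Mul(4277, Rational(-6, 5)) = Rational(-25662, 5)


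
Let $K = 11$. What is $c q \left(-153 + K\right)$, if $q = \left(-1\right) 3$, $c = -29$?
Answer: $-12354$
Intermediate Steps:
$q = -3$
$c q \left(-153 + K\right) = \left(-29\right) \left(-3\right) \left(-153 + 11\right) = 87 \left(-142\right) = -12354$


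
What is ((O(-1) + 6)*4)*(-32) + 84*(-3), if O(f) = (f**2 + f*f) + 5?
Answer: -1916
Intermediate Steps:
O(f) = 5 + 2*f**2 (O(f) = (f**2 + f**2) + 5 = 2*f**2 + 5 = 5 + 2*f**2)
((O(-1) + 6)*4)*(-32) + 84*(-3) = (((5 + 2*(-1)**2) + 6)*4)*(-32) + 84*(-3) = (((5 + 2*1) + 6)*4)*(-32) - 252 = (((5 + 2) + 6)*4)*(-32) - 252 = ((7 + 6)*4)*(-32) - 252 = (13*4)*(-32) - 252 = 52*(-32) - 252 = -1664 - 252 = -1916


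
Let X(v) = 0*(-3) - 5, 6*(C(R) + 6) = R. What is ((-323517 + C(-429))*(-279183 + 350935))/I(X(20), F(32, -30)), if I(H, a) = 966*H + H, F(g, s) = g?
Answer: 23218552564/4835 ≈ 4.8022e+6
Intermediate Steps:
C(R) = -6 + R/6
X(v) = -5 (X(v) = 0 - 5 = -5)
I(H, a) = 967*H
((-323517 + C(-429))*(-279183 + 350935))/I(X(20), F(32, -30)) = ((-323517 + (-6 + (⅙)*(-429)))*(-279183 + 350935))/((967*(-5))) = ((-323517 + (-6 - 143/2))*71752)/(-4835) = ((-323517 - 155/2)*71752)*(-1/4835) = -647189/2*71752*(-1/4835) = -23218552564*(-1/4835) = 23218552564/4835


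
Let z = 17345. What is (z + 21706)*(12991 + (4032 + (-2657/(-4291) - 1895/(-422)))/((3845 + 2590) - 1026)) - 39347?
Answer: 552091991420401445/1088292002 ≈ 5.0730e+8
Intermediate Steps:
(z + 21706)*(12991 + (4032 + (-2657/(-4291) - 1895/(-422)))/((3845 + 2590) - 1026)) - 39347 = (17345 + 21706)*(12991 + (4032 + (-2657/(-4291) - 1895/(-422)))/((3845 + 2590) - 1026)) - 39347 = 39051*(12991 + (4032 + (-2657*(-1/4291) - 1895*(-1/422)))/(6435 - 1026)) - 39347 = 39051*(12991 + (4032 + (2657/4291 + 1895/422))/5409) - 39347 = 39051*(12991 + (4032 + 9252699/1810802)*(1/5409)) - 39347 = 39051*(12991 + (7310406363/1810802)*(1/5409)) - 39347 = 39051*(12991 + 2436802121/3264876006) - 39347 = 39051*(42416440996067/3264876006) - 39347 = 552134812445804139/1088292002 - 39347 = 552091991420401445/1088292002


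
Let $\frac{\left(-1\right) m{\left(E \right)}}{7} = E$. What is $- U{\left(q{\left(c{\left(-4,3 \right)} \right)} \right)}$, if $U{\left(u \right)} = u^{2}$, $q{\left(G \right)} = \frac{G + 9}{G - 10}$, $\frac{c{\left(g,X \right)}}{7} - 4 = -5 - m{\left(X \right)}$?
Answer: $- \frac{22201}{16900} \approx -1.3137$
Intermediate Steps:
$m{\left(E \right)} = - 7 E$
$c{\left(g,X \right)} = -7 + 49 X$ ($c{\left(g,X \right)} = 28 + 7 \left(-5 - - 7 X\right) = 28 + 7 \left(-5 + 7 X\right) = 28 + \left(-35 + 49 X\right) = -7 + 49 X$)
$q{\left(G \right)} = \frac{9 + G}{-10 + G}$
$- U{\left(q{\left(c{\left(-4,3 \right)} \right)} \right)} = - \left(\frac{9 + \left(-7 + 49 \cdot 3\right)}{-10 + \left(-7 + 49 \cdot 3\right)}\right)^{2} = - \left(\frac{9 + \left(-7 + 147\right)}{-10 + \left(-7 + 147\right)}\right)^{2} = - \left(\frac{9 + 140}{-10 + 140}\right)^{2} = - \left(\frac{1}{130} \cdot 149\right)^{2} = - \left(\frac{149}{130}\right)^{2} = \left(-1\right) \frac{22201}{16900} = - \frac{22201}{16900}$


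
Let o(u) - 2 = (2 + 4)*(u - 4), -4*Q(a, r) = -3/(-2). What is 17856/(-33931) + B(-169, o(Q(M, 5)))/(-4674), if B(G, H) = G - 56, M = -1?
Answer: -25274823/52864498 ≈ -0.47811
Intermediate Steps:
Q(a, r) = -3/8 (Q(a, r) = -(-3)/(4*(-2)) = -(-3)*(-1)/(4*2) = -¼*3/2 = -3/8)
o(u) = -22 + 6*u (o(u) = 2 + (2 + 4)*(u - 4) = 2 + 6*(-4 + u) = 2 + (-24 + 6*u) = -22 + 6*u)
B(G, H) = -56 + G
17856/(-33931) + B(-169, o(Q(M, 5)))/(-4674) = 17856/(-33931) + (-56 - 169)/(-4674) = 17856*(-1/33931) - 225*(-1/4674) = -17856/33931 + 75/1558 = -25274823/52864498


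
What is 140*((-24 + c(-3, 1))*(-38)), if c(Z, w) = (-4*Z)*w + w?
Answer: 58520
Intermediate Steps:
c(Z, w) = w - 4*Z*w (c(Z, w) = -4*Z*w + w = w - 4*Z*w)
140*((-24 + c(-3, 1))*(-38)) = 140*((-24 + 1*(1 - 4*(-3)))*(-38)) = 140*((-24 + 1*(1 + 12))*(-38)) = 140*((-24 + 1*13)*(-38)) = 140*((-24 + 13)*(-38)) = 140*(-11*(-38)) = 140*418 = 58520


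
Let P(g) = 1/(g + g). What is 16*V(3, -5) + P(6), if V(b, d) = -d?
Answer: 961/12 ≈ 80.083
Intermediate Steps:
P(g) = 1/(2*g)
16*V(3, -5) + P(6) = 16*(-1*(-5)) + (½)/6 = 16*5 + (½)*(⅙) = 80 + 1/12 = 961/12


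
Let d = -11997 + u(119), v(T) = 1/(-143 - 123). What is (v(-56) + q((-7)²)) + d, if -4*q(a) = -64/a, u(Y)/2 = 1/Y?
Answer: -379742289/31654 ≈ -11997.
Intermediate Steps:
u(Y) = 2/Y
v(T) = -1/266 (v(T) = 1/(-266) = -1/266)
d = -1427641/119 (d = -11997 + 2/119 = -1427641/119 ≈ -11997.)
q(a) = 16/a (q(a) = -(-16)/a = 16/a)
(v(-56) + q((-7)²)) + d = (-1/266 + 16/((-7)²)) - 1427641/119 = (-1/266 + 16/49) - 1427641/119 = 601/1862 - 1427641/119 = -379742289/31654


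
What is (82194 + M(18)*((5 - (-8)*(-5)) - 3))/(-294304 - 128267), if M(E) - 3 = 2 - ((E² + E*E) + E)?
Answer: -107312/422571 ≈ -0.25395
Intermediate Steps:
M(E) = 5 - E - 2*E² (M(E) = 3 + (2 - ((E² + E*E) + E)) = 3 + (2 - ((E² + E²) + E)) = 3 + (2 - (2*E² + E)) = 3 + (2 - (E + 2*E²)) = 3 + (2 + (-E - 2*E²)) = 3 + (2 - E - 2*E²) = 5 - E - 2*E²)
(82194 + M(18)*((5 - (-8)*(-5)) - 3))/(-294304 - 128267) = (82194 + (5 - 1*18 - 2*18²)*((5 - (-8)*(-5)) - 3))/(-294304 - 128267) = (82194 + (5 - 18 - 2*324)*((5 - 8*5) - 3))/(-422571) = (82194 + (5 - 18 - 648)*((5 - 40) - 3))*(-1/422571) = (82194 - 661*(-35 - 3))*(-1/422571) = (82194 - 661*(-38))*(-1/422571) = (82194 + 25118)*(-1/422571) = 107312*(-1/422571) = -107312/422571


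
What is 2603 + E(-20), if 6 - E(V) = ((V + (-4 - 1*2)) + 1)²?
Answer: 1984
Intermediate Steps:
E(V) = 6 - (-5 + V)² (E(V) = 6 - ((V + (-4 - 1*2)) + 1)² = 6 - ((V + (-4 - 2)) + 1)² = 6 - ((V - 6) + 1)² = 6 - ((-6 + V) + 1)² = 6 - (-5 + V)²)
2603 + E(-20) = 2603 + (6 - (-5 - 20)²) = 2603 + (6 - 1*(-25)²) = 2603 + (6 - 1*625) = 2603 + (6 - 625) = 2603 - 619 = 1984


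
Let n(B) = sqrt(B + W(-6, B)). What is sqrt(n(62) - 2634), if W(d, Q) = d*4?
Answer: sqrt(-2634 + sqrt(38)) ≈ 51.262*I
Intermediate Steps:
W(d, Q) = 4*d
n(B) = sqrt(-24 + B) (n(B) = sqrt(B + 4*(-6)) = sqrt(B - 24) = sqrt(-24 + B))
sqrt(n(62) - 2634) = sqrt(sqrt(-24 + 62) - 2634) = sqrt(sqrt(38) - 2634) = sqrt(-2634 + sqrt(38))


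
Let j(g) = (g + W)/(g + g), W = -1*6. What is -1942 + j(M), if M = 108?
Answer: -69895/36 ≈ -1941.5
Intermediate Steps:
W = -6
j(g) = (-6 + g)/(2*g) (j(g) = (g - 6)/(g + g) = (-6 + g)/((2*g)) = (-6 + g)*(1/(2*g)) = (-6 + g)/(2*g))
-1942 + j(M) = -1942 + (1/2)*(-6 + 108)/108 = -1942 + (1/2)*(1/108)*102 = -1942 + 17/36 = -69895/36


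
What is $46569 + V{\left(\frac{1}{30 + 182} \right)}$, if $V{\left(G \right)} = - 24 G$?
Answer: $\frac{2468151}{53} \approx 46569.0$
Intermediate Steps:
$46569 + V{\left(\frac{1}{30 + 182} \right)} = 46569 - \frac{24}{30 + 182} = 46569 - \frac{24}{212} = 46569 - \frac{6}{53} = \frac{2468151}{53}$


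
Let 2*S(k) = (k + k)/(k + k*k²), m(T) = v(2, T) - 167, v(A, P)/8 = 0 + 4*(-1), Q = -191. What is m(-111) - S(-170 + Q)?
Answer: -25934079/130322 ≈ -199.00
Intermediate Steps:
v(A, P) = -32 (v(A, P) = 8*(0 + 4*(-1)) = 8*(0 - 4) = 8*(-4) = -32)
m(T) = -199 (m(T) = -32 - 167 = -199)
S(k) = k/(k + k³) (S(k) = ((k + k)/(k + k*k²))/2 = ((2*k)/(k + k³))/2 = (2*k/(k + k³))/2 = k/(k + k³))
m(-111) - S(-170 + Q) = -199 - 1/(1 + (-170 - 191)²) = -199 - 1/(1 + (-361)²) = -199 - 1/(1 + 130321) = -199 - 1/130322 = -25934079/130322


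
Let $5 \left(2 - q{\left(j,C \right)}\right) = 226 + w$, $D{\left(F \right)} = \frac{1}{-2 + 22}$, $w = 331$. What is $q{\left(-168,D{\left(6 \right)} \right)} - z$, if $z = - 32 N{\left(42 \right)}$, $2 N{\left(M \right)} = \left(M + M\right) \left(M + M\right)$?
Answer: $\frac{563933}{5} \approx 1.1279 \cdot 10^{5}$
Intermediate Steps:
$D{\left(F \right)} = \frac{1}{20}$
$N{\left(M \right)} = 2 M^{2}$ ($N{\left(M \right)} = \frac{\left(M + M\right) \left(M + M\right)}{2} = \frac{2 M 2 M}{2} = \frac{4 M^{2}}{2} = 2 M^{2}$)
$q{\left(j,C \right)} = - \frac{547}{5}$ ($q{\left(j,C \right)} = 2 - \frac{226 + 331}{5} = 2 - \frac{557}{5} = - \frac{547}{5}$)
$z = -112896$ ($z = - 32 \cdot 2 \cdot 42^{2} = - 32 \cdot 2 \cdot 1764 = \left(-32\right) 3528 = -112896$)
$q{\left(-168,D{\left(6 \right)} \right)} - z = - \frac{547}{5} - -112896 = - \frac{547}{5} + 112896 = \frac{563933}{5}$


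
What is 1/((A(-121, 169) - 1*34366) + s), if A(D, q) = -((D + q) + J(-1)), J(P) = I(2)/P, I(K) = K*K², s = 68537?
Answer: 1/34131 ≈ 2.9299e-5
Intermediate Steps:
I(K) = K³
J(P) = 8/P (J(P) = 2³/P = 8/P)
A(D, q) = 8 - D - q (A(D, q) = -((D + q) + 8/(-1)) = -((D + q) + 8*(-1)) = -((D + q) - 8) = -(-8 + D + q) = 8 - D - q)
1/((A(-121, 169) - 1*34366) + s) = 1/(((8 - 1*(-121) - 1*169) - 1*34366) + 68537) = 1/(((8 + 121 - 169) - 34366) + 68537) = 1/((-40 - 34366) + 68537) = 1/(-34406 + 68537) = 1/34131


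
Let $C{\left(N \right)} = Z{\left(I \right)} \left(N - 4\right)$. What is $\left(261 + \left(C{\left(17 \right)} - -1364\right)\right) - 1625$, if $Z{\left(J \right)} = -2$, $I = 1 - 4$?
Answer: $-26$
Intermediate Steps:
$I = -3$
$C{\left(N \right)} = 8 - 2 N$ ($C{\left(N \right)} = - 2 \left(N - 4\right) = - 2 \left(-4 + N\right) = 8 - 2 N$)
$\left(261 + \left(C{\left(17 \right)} - -1364\right)\right) - 1625 = \left(261 + \left(\left(8 - 34\right) - -1364\right)\right) - 1625 = \left(261 + \left(\left(8 - 34\right) + 1364\right)\right) - 1625 = \left(261 + \left(-26 + 1364\right)\right) - 1625 = \left(261 + 1338\right) - 1625 = 1599 - 1625 = -26$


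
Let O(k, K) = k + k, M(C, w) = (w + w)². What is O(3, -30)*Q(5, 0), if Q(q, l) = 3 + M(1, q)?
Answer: 618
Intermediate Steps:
M(C, w) = 4*w² (M(C, w) = (2*w)² = 4*w²)
O(k, K) = 2*k
Q(q, l) = 3 + 4*q²
O(3, -30)*Q(5, 0) = (2*3)*(3 + 4*5²) = 6*(3 + 4*25) = 6*(3 + 100) = 6*103 = 618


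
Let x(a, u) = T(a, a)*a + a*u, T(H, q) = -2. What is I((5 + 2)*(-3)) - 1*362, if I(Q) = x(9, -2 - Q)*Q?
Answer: -3575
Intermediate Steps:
x(a, u) = -2*a + a*u
I(Q) = Q*(-36 - 9*Q) (I(Q) = (9*(-2 + (-2 - Q)))*Q = (9*(-4 - Q))*Q = (-36 - 9*Q)*Q = Q*(-36 - 9*Q))
I((5 + 2)*(-3)) - 1*362 = -9*(5 + 2)*(-3)*(4 + (5 + 2)*(-3)) - 1*362 = -9*7*(-3)*(4 + 7*(-3)) - 362 = -9*(-21)*(4 - 21) - 362 = -9*(-21)*(-17) - 362 = -3213 - 362 = -3575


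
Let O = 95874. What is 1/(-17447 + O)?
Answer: 1/78427 ≈ 1.2751e-5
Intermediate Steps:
1/(-17447 + O) = 1/(-17447 + 95874) = 1/78427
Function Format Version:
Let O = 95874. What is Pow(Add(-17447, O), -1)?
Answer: Rational(1, 78427) ≈ 1.2751e-5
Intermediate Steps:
Pow(Add(-17447, O), -1) = Pow(Add(-17447, 95874), -1) = Pow(78427, -1) = Rational(1, 78427)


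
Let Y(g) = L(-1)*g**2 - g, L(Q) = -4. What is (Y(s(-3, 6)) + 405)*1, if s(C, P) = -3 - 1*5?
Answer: 157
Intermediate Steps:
s(C, P) = -8 (s(C, P) = -3 - 5 = -8)
Y(g) = -g - 4*g**2 (Y(g) = -4*g**2 - g = -g - 4*g**2)
(Y(s(-3, 6)) + 405)*1 = (-8*(-1 - 4*(-8)) + 405)*1 = (-8*(-1 + 32) + 405)*1 = (-8*31 + 405)*1 = (-248 + 405)*1 = 157*1 = 157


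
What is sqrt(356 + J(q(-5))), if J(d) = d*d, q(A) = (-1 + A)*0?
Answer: 2*sqrt(89) ≈ 18.868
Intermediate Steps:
q(A) = 0
J(d) = d**2
sqrt(356 + J(q(-5))) = sqrt(356 + 0**2) = sqrt(356 + 0) = sqrt(356) = 2*sqrt(89)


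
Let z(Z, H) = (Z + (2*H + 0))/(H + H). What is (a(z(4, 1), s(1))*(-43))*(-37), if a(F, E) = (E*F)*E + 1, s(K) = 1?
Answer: 6364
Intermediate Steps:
z(Z, H) = (Z + 2*H)/(2*H) (z(Z, H) = (Z + 2*H)/((2*H)) = (Z + 2*H)*(1/(2*H)) = (Z + 2*H)/(2*H))
a(F, E) = 1 + F*E**2 (a(F, E) = F*E**2 + 1 = 1 + F*E**2)
(a(z(4, 1), s(1))*(-43))*(-37) = ((1 + ((1 + (1/2)*4)/1)*1**2)*(-43))*(-37) = ((1 + (1*(1 + 2))*1)*(-43))*(-37) = ((1 + (1*3)*1)*(-43))*(-37) = ((1 + 3*1)*(-43))*(-37) = ((1 + 3)*(-43))*(-37) = (4*(-43))*(-37) = -172*(-37) = 6364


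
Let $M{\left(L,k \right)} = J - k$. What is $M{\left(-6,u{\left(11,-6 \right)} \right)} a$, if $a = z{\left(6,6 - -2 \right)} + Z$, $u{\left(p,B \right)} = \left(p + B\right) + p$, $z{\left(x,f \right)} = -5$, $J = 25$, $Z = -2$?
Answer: $-63$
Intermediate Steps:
$u{\left(p,B \right)} = B + 2 p$ ($u{\left(p,B \right)} = \left(B + p\right) + p = B + 2 p$)
$M{\left(L,k \right)} = 25 - k$
$a = -7$ ($a = -5 - 2 = -7$)
$M{\left(-6,u{\left(11,-6 \right)} \right)} a = \left(25 - \left(-6 + 2 \cdot 11\right)\right) \left(-7\right) = \left(25 - \left(-6 + 22\right)\right) \left(-7\right) = \left(25 - 16\right) \left(-7\right) = 9 \left(-7\right) = -63$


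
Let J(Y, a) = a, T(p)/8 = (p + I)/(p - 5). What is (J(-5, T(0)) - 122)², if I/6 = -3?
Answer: 217156/25 ≈ 8686.2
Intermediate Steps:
I = -18 (I = 6*(-3) = -18)
T(p) = 8*(-18 + p)/(-5 + p) (T(p) = 8*((p - 18)/(p - 5)) = 8*((-18 + p)/(-5 + p)) = 8*(-18 + p)/(-5 + p))
(J(-5, T(0)) - 122)² = (8*(-18 + 0)/(-5 + 0) - 122)² = (8*(-18)/(-5) - 122)² = (8*(-⅕)*(-18) - 122)² = (144/5 - 122)² = (-466/5)² = 217156/25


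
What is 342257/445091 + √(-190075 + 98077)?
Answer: 342257/445091 + 3*I*√10222 ≈ 0.76896 + 303.31*I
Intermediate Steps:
342257/445091 + √(-190075 + 98077) = 342257*(1/445091) + √(-91998) = 342257/445091 + 3*I*√10222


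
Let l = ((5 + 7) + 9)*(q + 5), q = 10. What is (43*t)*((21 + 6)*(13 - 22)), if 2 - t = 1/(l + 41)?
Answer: -7429239/356 ≈ -20869.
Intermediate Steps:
l = 315 (l = ((5 + 7) + 9)*(10 + 5) = (12 + 9)*15 = 21*15 = 315)
t = 711/356 (t = 2 - 1/(315 + 41) = 2 - 1/356 = 711/356 ≈ 1.9972)
(43*t)*((21 + 6)*(13 - 22)) = (43*(711/356))*((21 + 6)*(13 - 22)) = 30573*(27*(-9))/356 = (30573/356)*(-243) = -7429239/356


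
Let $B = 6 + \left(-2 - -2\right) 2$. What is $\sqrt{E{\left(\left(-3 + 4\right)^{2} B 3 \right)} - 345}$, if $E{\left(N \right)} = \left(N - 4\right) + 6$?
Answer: $5 i \sqrt{13} \approx 18.028 i$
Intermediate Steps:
$B = 6$ ($B = 6 + \left(-2 + 2\right) 2 = 6 + 0 \cdot 2 = 6 + 0 = 6$)
$E{\left(N \right)} = 2 + N$ ($E{\left(N \right)} = \left(-4 + N\right) + 6 = 2 + N$)
$\sqrt{E{\left(\left(-3 + 4\right)^{2} B 3 \right)} - 345} = \sqrt{\left(2 + \left(-3 + 4\right)^{2} \cdot 6 \cdot 3\right) - 345} = \sqrt{\left(2 + 1^{2} \cdot 6 \cdot 3\right) - 345} = \sqrt{\left(2 + 1 \cdot 6 \cdot 3\right) - 345} = \sqrt{\left(2 + 6 \cdot 3\right) - 345} = \sqrt{\left(2 + 18\right) - 345} = \sqrt{20 - 345} = \sqrt{-325} = 5 i \sqrt{13}$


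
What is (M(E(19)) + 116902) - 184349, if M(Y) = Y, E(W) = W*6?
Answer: -67333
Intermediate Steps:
E(W) = 6*W
(M(E(19)) + 116902) - 184349 = (6*19 + 116902) - 184349 = (114 + 116902) - 184349 = 117016 - 184349 = -67333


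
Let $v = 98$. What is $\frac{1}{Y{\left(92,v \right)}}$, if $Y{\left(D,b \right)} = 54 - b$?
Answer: $- \frac{1}{44} \approx -0.022727$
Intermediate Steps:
$\frac{1}{Y{\left(92,v \right)}} = \frac{1}{54 - 98} = \frac{1}{-44} = - \frac{1}{44}$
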